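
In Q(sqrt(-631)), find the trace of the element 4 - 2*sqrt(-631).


Tr(a + b*sqrt(d)) = (a + b*sqrt(d)) + (a - b*sqrt(d)) = 2a
= 2 * (4)
= 8

8


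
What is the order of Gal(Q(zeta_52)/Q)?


|Gal(Q(zeta_52)/Q)| = phi(52)
= 24

24


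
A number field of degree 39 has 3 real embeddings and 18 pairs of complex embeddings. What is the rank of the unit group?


By Dirichlet's unit theorem:
rank = r1 + r2 - 1
= 3 + 18 - 1
= 20

20


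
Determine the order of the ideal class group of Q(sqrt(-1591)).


K = Q(sqrt(-1591)). d mod 4 = 1, so D = disc(K) = d = -1591
h(K) equals the number of primitive reduced positive-definite forms (a, b, c) = a*x^2 + b*x*y + c*y^2 with b^2 - 4ac = D,
where reduced means |b| <= a <= c, with b >= 0 whenever |b| = a or a = c, and primitive means gcd(a, b, c) = 1.
Reduced forces 3a^2 <= |D| = 1591, so 1 <= a <= 23; b must have the parity of D, and c = (b^2 - D)/(4a) must be an integer >= a.
Enumerate a = 1..23, b in [-a, a]:
  a=1: (1, 1, 398)  [1]
  a=2: (2, -1, 199), (2, 1, 199)  [2]
  a=3: none
  a=4: (4, -3, 100), (4, 3, 100)  [2]
  a=5: (5, -3, 80), (5, 3, 80)  [2]
  a=6..7: none
  a=8: (8, -3, 50), (8, 3, 50)  [2]
  a=9: none
  a=10: (10, -7, 41), (10, -3, 40), (10, 3, 40), (10, 7, 41)  [4]
  a=11: (11, -9, 38), (11, 9, 38)  [2]
  a=12..15: none
  a=16: (16, -3, 25), (16, 3, 25)  [2]
  a=17..18: none
  a=19: (19, -9, 22), (19, 9, 22)  [2]
  a=20: (20, -13, 22), (20, 3, 20), (20, 13, 22)  [3]
  a=21..23: none
Total reduced forms: 1 + 2 + 2 + 2 + 2 + 4 + 2 + 2 + 2 + 3 = 22
h = 22

22


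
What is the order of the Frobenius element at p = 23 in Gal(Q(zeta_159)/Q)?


The Frobenius at p in Gal(Q(zeta_n)/Q) = (Z/nZ)* is the class of p, so its order is ord_159(23), the smallest k >= 1 with 23^k = 1 mod 159.
n = 159 = 3 * 53, phi(159) = 104; the order divides phi(n).
Divisors of 104: 1, 2, 4, 8, 13, 26, 52, 104
Repeated squaring mod 159: 23^1 = 23, 23^2 = 52, 23^4 = 1, 23^8 = 1, 23^16 = 1, 23^32 = 1, 23^64 = 1
Test divisors in increasing order:
  k=1: 23^1 = 23 mod 159
  k=2: 23^2 = 52 mod 159
  k=4: 23^4 = 1 mod 159  <- first divisor giving 1
Order = 4

4


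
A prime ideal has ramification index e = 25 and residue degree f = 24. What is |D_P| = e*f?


|D_P| = e * f
= 25 * 24
= 600

600


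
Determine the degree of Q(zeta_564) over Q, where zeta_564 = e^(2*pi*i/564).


The degree equals Euler's totient phi(564).
564 = 2^2 * 3 * 47
phi(564) = 184

184


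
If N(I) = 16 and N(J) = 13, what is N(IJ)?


N(IJ) = N(I) * N(J)
= 16 * 13
= 208

208


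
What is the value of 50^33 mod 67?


p = 67 is prime and the exponent is (p-1)/2 = 33, so by Euler's criterion 50^33 = (50/67) = +1 or -1 mod 67.
Compute by square-and-multiply:
  33 = 32 + 1 (binary 100001)
  Repeated squaring mod 67: 50^1 = 50, 50^2 = 21, 50^4 = 39, 50^8 = 47, 50^16 = 65, 50^32 = 4
  50^33 = 50^32 * 50^1 = 4 * 50 mod 67
    4 * 50 = 200 = 66 mod 67
  50^33 = 66 mod 67
Result 66 = p - 1 = -1 mod 67: 50 is a quadratic non-residue mod 67. As a residue in [0, p-1] the value is 66.
50^33 mod 67 = 66

66


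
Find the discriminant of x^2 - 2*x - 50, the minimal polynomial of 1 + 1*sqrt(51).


The element 1 + 1*sqrt(51) has minimal polynomial:
x^2 - 2*x - 50
Discriminant = (-2)^2 - 4*(-50)
= 4 + 200
= 204

204


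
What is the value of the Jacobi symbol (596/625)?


Compute (596/625) via quadratic reciprocity:
  pull out 2: (2/625) = +1  (since 625 mod 8 = 1)
  pull out 2: (2/625) = +1  (since 625 mod 8 = 1)
  reciprocity: (149/625) -> +(625/149)
  reduce: (29/149)
  reciprocity: (29/149) -> +(149/29)
  reduce: (4/29)
  pull out 2: (2/29) = -1  (since 29 mod 8 = 5)
  pull out 2: (2/29) = -1  (since 29 mod 8 = 5)
  (1/29) = 1
Product of signs = 1

1


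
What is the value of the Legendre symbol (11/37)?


p = 37 is prime, so compute (11/37) with the reciprocity algorithm (Jacobi-symbol steps: pull out 2s via (2/n), flip via reciprocity, reduce):
  reciprocity: (11/37) -> +(37/11)
  reduce: (4/11)
  pull out 2: (2/11) = -1  (since 11 mod 8 = 3)
  pull out 2: (2/11) = -1  (since 11 mod 8 = 3)
  (1/11) = 1
Product of signs = 1
(11/37) = 1

1


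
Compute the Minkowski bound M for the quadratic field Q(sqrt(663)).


d = 663, d mod 4 = 3, so disc(K) = 4d = 2652; |disc(K)| = 2652
Real quadratic field, so n = 2, s = r2 = 0, r1 = 2
M = (n!/n^n) * (4/pi)^s * sqrt(|disc(K)|) = (2!/2^2) * (4/pi)^0 * sqrt(2652)
= 0.5 * 1.000000 * 51.497573
= 25.7488

25.7488


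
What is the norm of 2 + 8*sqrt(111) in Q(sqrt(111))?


N(a + b*sqrt(d)) = a^2 - d*b^2
= (2)^2 - (111)*(8)^2
= 4 - 7104
= -7100

-7100


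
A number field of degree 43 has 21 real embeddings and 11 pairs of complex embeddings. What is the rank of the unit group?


By Dirichlet's unit theorem:
rank = r1 + r2 - 1
= 21 + 11 - 1
= 31

31


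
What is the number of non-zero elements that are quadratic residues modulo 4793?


For prime p, the number of non-zero quadratic residues is (p-1)/2.
= (4793-1)/2
= 2396

2396


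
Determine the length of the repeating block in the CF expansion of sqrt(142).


Run the CF algorithm for sqrt(142).
a_0 = floor(sqrt(142)) = 11; set m_0=0, q_0=1.
Recurrence: m' = q*a - m,  q' = (d - m'^2)/q,  a' = floor((a_0 + m')/q').
  step 1: m=11, q=21, a=1
  step 2: m=10, q=2, a=10
  step 3: m=10, q=21, a=1
  step 4: m=11, q=1, a=22
a_4 = 2*a_0 = 22, so the period closes here.
sqrt(142) = [11; 1, 10, 1, 22]
Period length = 4

4


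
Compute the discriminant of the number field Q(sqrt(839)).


For K = Q(sqrt(d)) with d squarefree: disc(K) = d if d = 1 mod 4, and disc(K) = 4d if d = 2 or 3 mod 4.
Here d = 839, and d mod 4 = 3.
d = 3 mod 4, not 1 (O_K = Z[sqrt(d)]), so disc(K) = 4d = 4 * (839) = 3356

3356


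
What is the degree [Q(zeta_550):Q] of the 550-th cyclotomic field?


The degree equals Euler's totient phi(550).
550 = 2 * 5^2 * 11
phi(550) = 200

200


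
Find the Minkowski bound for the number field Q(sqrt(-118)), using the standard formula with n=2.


d = -118, d mod 4 = 2, so disc(K) = 4d = -472; |disc(K)| = 472
Imaginary quadratic field, so n = 2, s = r2 = 1, r1 = 0
M = (n!/n^n) * (4/pi)^s * sqrt(|disc(K)|) = (2!/2^2) * (4/pi)^1 * sqrt(472)
= 0.5 * 1.273240 * 21.725561
= 13.8309

13.8309


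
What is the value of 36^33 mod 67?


p = 67 is prime and the exponent is (p-1)/2 = 33, so by Euler's criterion 36^33 = (36/67) = +1 or -1 mod 67.
Compute by square-and-multiply:
  33 = 32 + 1 (binary 100001)
  Repeated squaring mod 67: 36^1 = 36, 36^2 = 23, 36^4 = 60, 36^8 = 49, 36^16 = 56, 36^32 = 54
  36^33 = 36^32 * 36^1 = 54 * 36 mod 67
    54 * 36 = 1944 = 1 mod 67
  36^33 = 1 mod 67
Result 1: 36 is a quadratic residue mod 67.
36^33 mod 67 = 1

1


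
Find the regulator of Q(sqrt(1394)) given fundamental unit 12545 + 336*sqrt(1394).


epsilon = 12545 + 336*sqrt(1394)
= 25090.0000
R = ln(25090.0000)
= 10.1302

10.1302


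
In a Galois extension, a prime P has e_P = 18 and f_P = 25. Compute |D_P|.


|D_P| = e * f
= 18 * 25
= 450

450


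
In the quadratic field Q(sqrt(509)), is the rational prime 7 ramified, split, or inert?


K = Q(sqrt(509)). Since d mod 4 = 1, disc(K) = 509.
Check p | disc: 509 mod 7 = 5.
p does not divide disc. Compute Legendre symbol (d/p):
5^((7-1)/2) mod 7 = -1
(d/p) = -1, so p is inert: (p) stays prime with e=1, f=2, g=1.
Therefore p is inert.

inert


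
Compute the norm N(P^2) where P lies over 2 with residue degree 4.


N(P^a) = p^(a*f)
= 2^(2*4)
= 2^8
= 256

256


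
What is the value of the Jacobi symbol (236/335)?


Compute (236/335) via quadratic reciprocity:
  pull out 2: (2/335) = +1  (since 335 mod 8 = 7)
  pull out 2: (2/335) = +1  (since 335 mod 8 = 7)
  reciprocity: (59/335) -> -(335/59)
  reduce: (40/59)
  pull out 2: (2/59) = -1  (since 59 mod 8 = 3)
  pull out 2: (2/59) = -1  (since 59 mod 8 = 3)
  pull out 2: (2/59) = -1  (since 59 mod 8 = 3)
  reciprocity: (5/59) -> +(59/5)
  reduce: (4/5)
  pull out 2: (2/5) = -1  (since 5 mod 8 = 5)
  pull out 2: (2/5) = -1  (since 5 mod 8 = 5)
  (1/5) = 1
Product of signs = 1

1


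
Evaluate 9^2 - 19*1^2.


x^2 - d*y^2
= 9^2 - 19*1^2
= 81 - 19
= 62

62


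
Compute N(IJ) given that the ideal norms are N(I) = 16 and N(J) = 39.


N(IJ) = N(I) * N(J)
= 16 * 39
= 624

624


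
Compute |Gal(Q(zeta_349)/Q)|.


|Gal(Q(zeta_349)/Q)| = phi(349)
= 348

348


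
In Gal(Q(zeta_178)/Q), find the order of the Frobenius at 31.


The Frobenius at p in Gal(Q(zeta_n)/Q) = (Z/nZ)* is the class of p, so its order is ord_178(31), the smallest k >= 1 with 31^k = 1 mod 178.
n = 178 = 2 * 89, phi(178) = 88; the order divides phi(n).
Divisors of 88: 1, 2, 4, 8, 11, 22, 44, 88
Repeated squaring mod 178: 31^1 = 31, 31^2 = 71, 31^4 = 57, 31^8 = 45, 31^16 = 67, 31^32 = 39, 31^64 = 97
Test divisors in increasing order:
  k=1: 31^1 = 31 mod 178
  k=2: 31^2 = 71 mod 178
  k=4: 31^4 = 57 mod 178
  k=8: 31^8 = 45 mod 178
  k=11: 31^11 = 45 * 71 * 31 = 77 mod 178
  k=22: 31^22 = 67 * 57 * 71 = 55 mod 178
  k=44: 31^44 = 39 * 45 * 57 = 177 mod 178
  k=88: 31^88 = 97 * 67 * 45 = 1 mod 178  <- first divisor giving 1
Order = 88

88


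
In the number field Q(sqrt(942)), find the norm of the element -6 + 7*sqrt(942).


N(a + b*sqrt(d)) = a^2 - d*b^2
= (-6)^2 - (942)*(7)^2
= 36 - 46158
= -46122

-46122


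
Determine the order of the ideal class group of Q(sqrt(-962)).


K = Q(sqrt(-962)). d mod 4 = 2, so D = disc(K) = 4d = -3848
h(K) equals the number of primitive reduced positive-definite forms (a, b, c) = a*x^2 + b*x*y + c*y^2 with b^2 - 4ac = D,
where reduced means |b| <= a <= c, with b >= 0 whenever |b| = a or a = c, and primitive means gcd(a, b, c) = 1.
Reduced forces 3a^2 <= |D| = 3848, so 1 <= a <= 35; b must have the parity of D, and c = (b^2 - D)/(4a) must be an integer >= a.
Enumerate a = 1..35, b in [-a, a]:
  a=1: (1, 0, 962)  [1]
  a=2: (2, 0, 481)  [1]
  a=3: (3, -2, 321), (3, 2, 321)  [2]
  a=4..5: none
  a=6: (6, -4, 161), (6, 4, 161)  [2]
  a=7: (7, -4, 138), (7, 4, 138)  [2]
  a=8: none
  a=9: (9, -2, 107), (9, 2, 107)  [2]
  a=10..12: none
  a=13: (13, 0, 74)  [1]
  a=14: (14, -4, 69), (14, 4, 69)  [2]
  a=15..17: none
  a=18: (18, -16, 57), (18, 16, 57)  [2]
  a=19: (19, -16, 54), (19, 16, 54)  [2]
  a=20: none
  a=21: (21, -10, 47), (21, -4, 46), (21, 4, 46), (21, 10, 47)  [4]
  a=22: none
  a=23: (23, -4, 42), (23, 4, 42)  [2]
  a=24..25: none
  a=26: (26, 0, 37)  [1]
  a=27: (27, -16, 38), (27, 16, 38)  [2]
  a=28: none
  a=29: (29, -26, 39), (29, 26, 39)  [2]
  a=30..35: none
Total reduced forms: 1 + 1 + 2 + 2 + 2 + 2 + 1 + 2 + 2 + 2 + 4 + 2 + 1 + 2 + 2 = 28
h = 28

28


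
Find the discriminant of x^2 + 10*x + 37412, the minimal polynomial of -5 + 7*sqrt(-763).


The element -5 + 7*sqrt(-763) has minimal polynomial:
x^2 + 10*x + 37412
Discriminant = (10)^2 - 4*(37412)
= 100 - 149648
= -149548

-149548


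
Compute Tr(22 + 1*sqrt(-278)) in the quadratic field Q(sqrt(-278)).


Tr(a + b*sqrt(d)) = (a + b*sqrt(d)) + (a - b*sqrt(d)) = 2a
= 2 * (22)
= 44

44


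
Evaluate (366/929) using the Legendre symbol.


p = 929 is prime, so compute (366/929) with the reciprocity algorithm (Jacobi-symbol steps: pull out 2s via (2/n), flip via reciprocity, reduce):
  pull out 2: (2/929) = +1  (since 929 mod 8 = 1)
  reciprocity: (183/929) -> +(929/183)
  reduce: (14/183)
  pull out 2: (2/183) = +1  (since 183 mod 8 = 7)
  reciprocity: (7/183) -> -(183/7)
  reduce: (1/7)
  (1/7) = 1
Product of signs = -1
(366/929) = -1

-1


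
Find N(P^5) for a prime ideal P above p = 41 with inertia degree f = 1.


N(P^a) = p^(a*f)
= 41^(5*1)
= 41^5
= 115856201

115856201


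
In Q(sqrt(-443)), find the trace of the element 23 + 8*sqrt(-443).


Tr(a + b*sqrt(d)) = (a + b*sqrt(d)) + (a - b*sqrt(d)) = 2a
= 2 * (23)
= 46

46


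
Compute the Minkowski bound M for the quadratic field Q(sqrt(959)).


d = 959, d mod 4 = 3, so disc(K) = 4d = 3836; |disc(K)| = 3836
Real quadratic field, so n = 2, s = r2 = 0, r1 = 2
M = (n!/n^n) * (4/pi)^s * sqrt(|disc(K)|) = (2!/2^2) * (4/pi)^0 * sqrt(3836)
= 0.5 * 1.000000 * 61.935450
= 30.9677

30.9677


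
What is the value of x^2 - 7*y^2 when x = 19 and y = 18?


x^2 - d*y^2
= 19^2 - 7*18^2
= 361 - 2268
= -1907

-1907


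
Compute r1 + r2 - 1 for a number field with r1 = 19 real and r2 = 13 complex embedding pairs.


By Dirichlet's unit theorem:
rank = r1 + r2 - 1
= 19 + 13 - 1
= 31

31


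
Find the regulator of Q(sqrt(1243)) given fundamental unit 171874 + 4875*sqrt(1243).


epsilon = 171874 + 4875*sqrt(1243)
= 343748.0000
R = ln(343748.0000)
= 12.7477

12.7477


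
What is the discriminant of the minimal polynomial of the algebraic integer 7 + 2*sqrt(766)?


The element 7 + 2*sqrt(766) has minimal polynomial:
x^2 - 14*x - 3015
Discriminant = (-14)^2 - 4*(-3015)
= 196 + 12060
= 12256

12256


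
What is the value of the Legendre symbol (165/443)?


p = 443 is prime, so compute (165/443) with the reciprocity algorithm (Jacobi-symbol steps: pull out 2s via (2/n), flip via reciprocity, reduce):
  reciprocity: (165/443) -> +(443/165)
  reduce: (113/165)
  reciprocity: (113/165) -> +(165/113)
  reduce: (52/113)
  pull out 2: (2/113) = +1  (since 113 mod 8 = 1)
  pull out 2: (2/113) = +1  (since 113 mod 8 = 1)
  reciprocity: (13/113) -> +(113/13)
  reduce: (9/13)
  reciprocity: (9/13) -> +(13/9)
  reduce: (4/9)
  pull out 2: (2/9) = +1  (since 9 mod 8 = 1)
  pull out 2: (2/9) = +1  (since 9 mod 8 = 1)
  (1/9) = 1
Product of signs = 1
(165/443) = 1

1


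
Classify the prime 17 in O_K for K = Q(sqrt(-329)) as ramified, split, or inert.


K = Q(sqrt(-329)). Since d mod 4 = 3, disc(K) = -1316.
Check p | disc: -1316 mod 17 = 10.
p does not divide disc. Compute Legendre symbol (d/p):
11^((17-1)/2) mod 17 = -1
(d/p) = -1, so p is inert: (p) stays prime with e=1, f=2, g=1.
Therefore p is inert.

inert


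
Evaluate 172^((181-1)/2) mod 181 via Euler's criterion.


p = 181 is prime and the exponent is (p-1)/2 = 90, so by Euler's criterion 172^90 = (172/181) = +1 or -1 mod 181.
Compute by square-and-multiply:
  90 = 64 + 16 + 8 + 2 (binary 1011010)
  Repeated squaring mod 181: 172^1 = 172, 172^2 = 81, 172^4 = 45, 172^8 = 34, 172^16 = 70, 172^32 = 13, 172^64 = 169
  172^90 = 172^64 * 172^16 * 172^8 * 172^2 = 169 * 70 * 34 * 81 mod 181
    169 * 70 = 11830 = 65 mod 181
    65 * 34 = 2210 = 38 mod 181
    38 * 81 = 3078 = 1 mod 181
  172^90 = 1 mod 181
Result 1: 172 is a quadratic residue mod 181.
172^90 mod 181 = 1

1


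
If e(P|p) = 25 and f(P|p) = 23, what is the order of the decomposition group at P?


|D_P| = e * f
= 25 * 23
= 575

575


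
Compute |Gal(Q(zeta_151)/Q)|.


|Gal(Q(zeta_151)/Q)| = phi(151)
= 150

150


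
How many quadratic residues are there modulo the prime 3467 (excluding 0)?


For prime p, the number of non-zero quadratic residues is (p-1)/2.
= (3467-1)/2
= 1733

1733


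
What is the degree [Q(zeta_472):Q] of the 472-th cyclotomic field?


The degree equals Euler's totient phi(472).
472 = 2^3 * 59
phi(472) = 232

232


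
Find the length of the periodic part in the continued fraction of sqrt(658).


Run the CF algorithm for sqrt(658).
a_0 = floor(sqrt(658)) = 25; set m_0=0, q_0=1.
Recurrence: m' = q*a - m,  q' = (d - m'^2)/q,  a' = floor((a_0 + m')/q').
  step 1: m=25, q=33, a=1
  step 2: m=8, q=18, a=1
  step 3: m=10, q=31, a=1
  step 4: m=21, q=7, a=6
  step 5: m=21, q=31, a=1
  step 6: m=10, q=18, a=1
  step 7: m=8, q=33, a=1
  step 8: m=25, q=1, a=50
a_8 = 2*a_0 = 50, so the period closes here.
sqrt(658) = [25; 1, 1, 1, 6, 1, 1, 1, 50]
Period length = 8

8


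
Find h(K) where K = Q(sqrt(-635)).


K = Q(sqrt(-635)). d mod 4 = 1, so D = disc(K) = d = -635
h(K) equals the number of primitive reduced positive-definite forms (a, b, c) = a*x^2 + b*x*y + c*y^2 with b^2 - 4ac = D,
where reduced means |b| <= a <= c, with b >= 0 whenever |b| = a or a = c, and primitive means gcd(a, b, c) = 1.
Reduced forces 3a^2 <= |D| = 635, so 1 <= a <= 14; b must have the parity of D, and c = (b^2 - D)/(4a) must be an integer >= a.
Enumerate a = 1..14, b in [-a, a]:
  a=1: (1, 1, 159)  [1]
  a=2: none
  a=3: (3, -1, 53), (3, 1, 53)  [2]
  a=4: none
  a=5: (5, 5, 33)  [1]
  a=6: none
  a=7: (7, -3, 23), (7, 3, 23)  [2]
  a=8: none
  a=9: (9, -7, 19), (9, 7, 19)  [2]
  a=10: none
  a=11: (11, -5, 15), (11, 5, 15)  [2]
  a=12..14: none
Total reduced forms: 1 + 2 + 1 + 2 + 2 + 2 = 10
h = 10

10


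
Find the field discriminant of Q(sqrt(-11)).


For K = Q(sqrt(d)) with d squarefree: disc(K) = d if d = 1 mod 4, and disc(K) = 4d if d = 2 or 3 mod 4.
Here d = -11, and d mod 4 = 1.
d = 1 mod 4 (O_K = Z[(1+sqrt(d))/2]), so disc(K) = d = -11

-11


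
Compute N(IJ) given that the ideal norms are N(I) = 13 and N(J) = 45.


N(IJ) = N(I) * N(J)
= 13 * 45
= 585

585


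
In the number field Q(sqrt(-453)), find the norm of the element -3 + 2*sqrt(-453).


N(a + b*sqrt(d)) = a^2 - d*b^2
= (-3)^2 - (-453)*(2)^2
= 9 + 1812
= 1821

1821


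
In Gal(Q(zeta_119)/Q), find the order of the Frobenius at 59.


The Frobenius at p in Gal(Q(zeta_n)/Q) = (Z/nZ)* is the class of p, so its order is ord_119(59), the smallest k >= 1 with 59^k = 1 mod 119.
n = 119 = 7 * 17, phi(119) = 96; the order divides phi(n).
Divisors of 96: 1, 2, 3, 4, 6, 8, 12, 16, 24, 32, 48, 96
Repeated squaring mod 119: 59^1 = 59, 59^2 = 30, 59^4 = 67, 59^8 = 86, 59^16 = 18, 59^32 = 86, 59^64 = 18
Test divisors in increasing order:
  k=1: 59^1 = 59 mod 119
  k=2: 59^2 = 30 mod 119
  k=3: 59^3 = 30 * 59 = 104 mod 119
  k=4: 59^4 = 67 mod 119
  k=6: 59^6 = 67 * 30 = 106 mod 119
  k=8: 59^8 = 86 mod 119
  k=12: 59^12 = 86 * 67 = 50 mod 119
  k=16: 59^16 = 18 mod 119
  k=24: 59^24 = 18 * 86 = 1 mod 119  <- first divisor giving 1
Order = 24

24


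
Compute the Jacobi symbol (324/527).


Compute (324/527) via quadratic reciprocity:
  pull out 2: (2/527) = +1  (since 527 mod 8 = 7)
  pull out 2: (2/527) = +1  (since 527 mod 8 = 7)
  reciprocity: (81/527) -> +(527/81)
  reduce: (41/81)
  reciprocity: (41/81) -> +(81/41)
  reduce: (40/41)
  pull out 2: (2/41) = +1  (since 41 mod 8 = 1)
  pull out 2: (2/41) = +1  (since 41 mod 8 = 1)
  pull out 2: (2/41) = +1  (since 41 mod 8 = 1)
  reciprocity: (5/41) -> +(41/5)
  reduce: (1/5)
  (1/5) = 1
Product of signs = 1

1


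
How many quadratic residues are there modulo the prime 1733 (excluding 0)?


For prime p, the number of non-zero quadratic residues is (p-1)/2.
= (1733-1)/2
= 866

866


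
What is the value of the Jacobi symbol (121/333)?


Compute (121/333) via quadratic reciprocity:
  reciprocity: (121/333) -> +(333/121)
  reduce: (91/121)
  reciprocity: (91/121) -> +(121/91)
  reduce: (30/91)
  pull out 2: (2/91) = -1  (since 91 mod 8 = 3)
  reciprocity: (15/91) -> -(91/15)
  reduce: (1/15)
  (1/15) = 1
Product of signs = 1

1


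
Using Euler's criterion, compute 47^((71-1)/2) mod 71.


p = 71 is prime and the exponent is (p-1)/2 = 35, so by Euler's criterion 47^35 = (47/71) = +1 or -1 mod 71.
Compute by square-and-multiply:
  35 = 32 + 2 + 1 (binary 100011)
  Repeated squaring mod 71: 47^1 = 47, 47^2 = 8, 47^4 = 64, 47^8 = 49, 47^16 = 58, 47^32 = 27
  47^35 = 47^32 * 47^2 * 47^1 = 27 * 8 * 47 mod 71
    27 * 8 = 216 = 3 mod 71
    3 * 47 = 141 = 70 mod 71
  47^35 = 70 mod 71
Result 70 = p - 1 = -1 mod 71: 47 is a quadratic non-residue mod 71. As a residue in [0, p-1] the value is 70.
47^35 mod 71 = 70

70


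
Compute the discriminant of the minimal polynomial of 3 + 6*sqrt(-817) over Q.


The element 3 + 6*sqrt(-817) has minimal polynomial:
x^2 - 6*x + 29421
Discriminant = (-6)^2 - 4*(29421)
= 36 - 117684
= -117648

-117648


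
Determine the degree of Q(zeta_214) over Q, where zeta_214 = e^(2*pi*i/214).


The degree equals Euler's totient phi(214).
214 = 2 * 107
phi(214) = 106

106


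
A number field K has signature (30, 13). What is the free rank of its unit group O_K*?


By Dirichlet's unit theorem:
rank = r1 + r2 - 1
= 30 + 13 - 1
= 42

42


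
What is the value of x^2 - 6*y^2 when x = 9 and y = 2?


x^2 - d*y^2
= 9^2 - 6*2^2
= 81 - 24
= 57

57


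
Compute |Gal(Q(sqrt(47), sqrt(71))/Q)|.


The 2 square roots of distinct primes are multiplicatively independent over Q,
so [K:Q] = 2^2 and Gal(K/Q) is isomorphic to (Z/2Z)^2.
|Gal| = 2^2 = 4

4


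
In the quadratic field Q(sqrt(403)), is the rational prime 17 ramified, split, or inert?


K = Q(sqrt(403)). Since d mod 4 = 3, disc(K) = 1612.
Check p | disc: 1612 mod 17 = 14.
p does not divide disc. Compute Legendre symbol (d/p):
12^((17-1)/2) mod 17 = -1
(d/p) = -1, so p is inert: (p) stays prime with e=1, f=2, g=1.
Therefore p is inert.

inert


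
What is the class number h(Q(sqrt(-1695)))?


K = Q(sqrt(-1695)). d mod 4 = 1, so D = disc(K) = d = -1695
h(K) equals the number of primitive reduced positive-definite forms (a, b, c) = a*x^2 + b*x*y + c*y^2 with b^2 - 4ac = D,
where reduced means |b| <= a <= c, with b >= 0 whenever |b| = a or a = c, and primitive means gcd(a, b, c) = 1.
Reduced forces 3a^2 <= |D| = 1695, so 1 <= a <= 23; b must have the parity of D, and c = (b^2 - D)/(4a) must be an integer >= a.
Enumerate a = 1..23, b in [-a, a]:
  a=1: (1, 1, 424)  [1]
  a=2: (2, -1, 212), (2, 1, 212)  [2]
  a=3: (3, 3, 142)  [1]
  a=4: (4, -1, 106), (4, 1, 106)  [2]
  a=5: (5, 5, 86)  [1]
  a=6: (6, -3, 71), (6, 3, 71)  [2]
  a=7: none
  a=8: (8, -1, 53), (8, 1, 53)  [2]
  a=9: none
  a=10: (10, -5, 43), (10, 5, 43)  [2]
  a=11: none
  a=12: (12, -9, 37), (12, 9, 37)  [2]
  a=13..14: none
  a=15: (15, 15, 32)  [1]
  a=16: (16, -15, 30), (16, 15, 30)  [2]
  a=17..19: none
  a=20: (20, -15, 24), (20, 15, 24)  [2]
  a=21..23: none
Total reduced forms: 1 + 2 + 1 + 2 + 1 + 2 + 2 + 2 + 2 + 1 + 2 + 2 = 20
h = 20

20


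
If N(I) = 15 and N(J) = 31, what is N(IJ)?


N(IJ) = N(I) * N(J)
= 15 * 31
= 465

465


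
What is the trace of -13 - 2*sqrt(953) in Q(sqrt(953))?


Tr(a + b*sqrt(d)) = (a + b*sqrt(d)) + (a - b*sqrt(d)) = 2a
= 2 * (-13)
= -26

-26


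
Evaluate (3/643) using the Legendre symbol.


p = 643 is prime, so compute (3/643) with the reciprocity algorithm (Jacobi-symbol steps: pull out 2s via (2/n), flip via reciprocity, reduce):
  reciprocity: (3/643) -> -(643/3)
  reduce: (1/3)
  (1/3) = 1
Product of signs = -1
(3/643) = -1

-1


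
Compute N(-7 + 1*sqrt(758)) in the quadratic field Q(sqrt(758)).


N(a + b*sqrt(d)) = a^2 - d*b^2
= (-7)^2 - (758)*(1)^2
= 49 - 758
= -709

-709


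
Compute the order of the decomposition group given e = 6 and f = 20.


|D_P| = e * f
= 6 * 20
= 120

120


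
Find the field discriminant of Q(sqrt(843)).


For K = Q(sqrt(d)) with d squarefree: disc(K) = d if d = 1 mod 4, and disc(K) = 4d if d = 2 or 3 mod 4.
Here d = 843, and d mod 4 = 3.
d = 3 mod 4, not 1 (O_K = Z[sqrt(d)]), so disc(K) = 4d = 4 * (843) = 3372

3372


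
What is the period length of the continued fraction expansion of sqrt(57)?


Run the CF algorithm for sqrt(57).
a_0 = floor(sqrt(57)) = 7; set m_0=0, q_0=1.
Recurrence: m' = q*a - m,  q' = (d - m'^2)/q,  a' = floor((a_0 + m')/q').
  step 1: m=7, q=8, a=1
  step 2: m=1, q=7, a=1
  step 3: m=6, q=3, a=4
  step 4: m=6, q=7, a=1
  step 5: m=1, q=8, a=1
  step 6: m=7, q=1, a=14
a_6 = 2*a_0 = 14, so the period closes here.
sqrt(57) = [7; 1, 1, 4, 1, 1, 14]
Period length = 6

6


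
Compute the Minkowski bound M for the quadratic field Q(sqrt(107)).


d = 107, d mod 4 = 3, so disc(K) = 4d = 428; |disc(K)| = 428
Real quadratic field, so n = 2, s = r2 = 0, r1 = 2
M = (n!/n^n) * (4/pi)^s * sqrt(|disc(K)|) = (2!/2^2) * (4/pi)^0 * sqrt(428)
= 0.5 * 1.000000 * 20.688161
= 10.3441

10.3441


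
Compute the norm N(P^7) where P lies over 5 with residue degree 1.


N(P^a) = p^(a*f)
= 5^(7*1)
= 5^7
= 78125

78125


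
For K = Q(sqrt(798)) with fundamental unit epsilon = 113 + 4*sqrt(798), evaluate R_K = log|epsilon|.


epsilon = 113 + 4*sqrt(798)
= 225.9956
R = ln(225.9956)
= 5.4205

5.4205


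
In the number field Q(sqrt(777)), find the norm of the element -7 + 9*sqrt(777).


N(a + b*sqrt(d)) = a^2 - d*b^2
= (-7)^2 - (777)*(9)^2
= 49 - 62937
= -62888

-62888


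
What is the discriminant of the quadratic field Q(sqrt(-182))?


For K = Q(sqrt(d)) with d squarefree: disc(K) = d if d = 1 mod 4, and disc(K) = 4d if d = 2 or 3 mod 4.
Here d = -182, and d mod 4 = 2.
d = 2 mod 4, not 1 (O_K = Z[sqrt(d)]), so disc(K) = 4d = 4 * (-182) = -728

-728


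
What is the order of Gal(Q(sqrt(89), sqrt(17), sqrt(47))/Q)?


The 3 square roots of distinct primes are multiplicatively independent over Q,
so [K:Q] = 2^3 and Gal(K/Q) is isomorphic to (Z/2Z)^3.
|Gal| = 2^3 = 8

8


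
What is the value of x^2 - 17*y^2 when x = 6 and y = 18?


x^2 - d*y^2
= 6^2 - 17*18^2
= 36 - 5508
= -5472

-5472


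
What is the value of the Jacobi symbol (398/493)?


Compute (398/493) via quadratic reciprocity:
  pull out 2: (2/493) = -1  (since 493 mod 8 = 5)
  reciprocity: (199/493) -> +(493/199)
  reduce: (95/199)
  reciprocity: (95/199) -> -(199/95)
  reduce: (9/95)
  reciprocity: (9/95) -> +(95/9)
  reduce: (5/9)
  reciprocity: (5/9) -> +(9/5)
  reduce: (4/5)
  pull out 2: (2/5) = -1  (since 5 mod 8 = 5)
  pull out 2: (2/5) = -1  (since 5 mod 8 = 5)
  (1/5) = 1
Product of signs = 1

1


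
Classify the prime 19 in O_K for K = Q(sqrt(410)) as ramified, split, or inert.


K = Q(sqrt(410)). Since d mod 4 = 2, disc(K) = 1640.
Check p | disc: 1640 mod 19 = 6.
p does not divide disc. Compute Legendre symbol (d/p):
11^((19-1)/2) mod 19 = 1
(d/p) = 1, so p splits: (p) = P*P' with e=1, f=1, g=2.
Therefore p is split.

split


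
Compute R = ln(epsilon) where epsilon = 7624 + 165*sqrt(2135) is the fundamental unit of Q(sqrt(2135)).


epsilon = 7624 + 165*sqrt(2135)
= 15247.9999
R = ln(15247.9999)
= 9.6322

9.6322


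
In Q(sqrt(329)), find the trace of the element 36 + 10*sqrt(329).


Tr(a + b*sqrt(d)) = (a + b*sqrt(d)) + (a - b*sqrt(d)) = 2a
= 2 * (36)
= 72

72


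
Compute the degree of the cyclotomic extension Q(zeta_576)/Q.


The degree equals Euler's totient phi(576).
576 = 2^6 * 3^2
phi(576) = 192

192


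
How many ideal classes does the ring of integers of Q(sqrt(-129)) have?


K = Q(sqrt(-129)). d mod 4 = 3, so D = disc(K) = 4d = -516
h(K) equals the number of primitive reduced positive-definite forms (a, b, c) = a*x^2 + b*x*y + c*y^2 with b^2 - 4ac = D,
where reduced means |b| <= a <= c, with b >= 0 whenever |b| = a or a = c, and primitive means gcd(a, b, c) = 1.
Reduced forces 3a^2 <= |D| = 516, so 1 <= a <= 13; b must have the parity of D, and c = (b^2 - D)/(4a) must be an integer >= a.
Enumerate a = 1..13, b in [-a, a]:
  a=1: (1, 0, 129)  [1]
  a=2: (2, 2, 65)  [1]
  a=3: (3, 0, 43)  [1]
  a=4: none
  a=5: (5, -2, 26), (5, 2, 26)  [2]
  a=6: (6, 6, 23)  [1]
  a=7: (7, -4, 19), (7, 4, 19)  [2]
  a=8..9: none
  a=10: (10, -2, 13), (10, 2, 13)  [2]
  a=11: (11, -10, 14), (11, 10, 14)  [2]
  a=12..13: none
Total reduced forms: 1 + 1 + 1 + 2 + 1 + 2 + 2 + 2 = 12
h = 12

12


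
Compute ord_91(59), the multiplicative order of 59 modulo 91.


We want ord_91(59), the smallest k >= 1 with 59^k = 1 mod 91.
n = 91 = 7 * 13, phi(91) = 72; the order divides phi(n).
Divisors of 72: 1, 2, 3, 4, 6, 8, 9, 12, 18, 24, 36, 72
Repeated squaring mod 91: 59^1 = 59, 59^2 = 23, 59^4 = 74, 59^8 = 16, 59^16 = 74, 59^32 = 16, 59^64 = 74
Test divisors in increasing order:
  k=1: 59^1 = 59 mod 91
  k=2: 59^2 = 23 mod 91
  k=3: 59^3 = 23 * 59 = 83 mod 91
  k=4: 59^4 = 74 mod 91
  k=6: 59^6 = 74 * 23 = 64 mod 91
  k=8: 59^8 = 16 mod 91
  k=9: 59^9 = 16 * 59 = 34 mod 91
  k=12: 59^12 = 16 * 74 = 1 mod 91  <- first divisor giving 1
Order = 12

12


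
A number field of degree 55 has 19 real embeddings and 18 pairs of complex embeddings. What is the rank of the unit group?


By Dirichlet's unit theorem:
rank = r1 + r2 - 1
= 19 + 18 - 1
= 36

36


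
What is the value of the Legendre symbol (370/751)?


p = 751 is prime, so compute (370/751) with the reciprocity algorithm (Jacobi-symbol steps: pull out 2s via (2/n), flip via reciprocity, reduce):
  pull out 2: (2/751) = +1  (since 751 mod 8 = 7)
  reciprocity: (185/751) -> +(751/185)
  reduce: (11/185)
  reciprocity: (11/185) -> +(185/11)
  reduce: (9/11)
  reciprocity: (9/11) -> +(11/9)
  reduce: (2/9)
  pull out 2: (2/9) = +1  (since 9 mod 8 = 1)
  (1/9) = 1
Product of signs = 1
(370/751) = 1

1


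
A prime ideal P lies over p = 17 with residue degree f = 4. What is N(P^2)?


N(P^a) = p^(a*f)
= 17^(2*4)
= 17^8
= 6975757441

6975757441


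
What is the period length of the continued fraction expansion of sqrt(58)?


Run the CF algorithm for sqrt(58).
a_0 = floor(sqrt(58)) = 7; set m_0=0, q_0=1.
Recurrence: m' = q*a - m,  q' = (d - m'^2)/q,  a' = floor((a_0 + m')/q').
  step 1: m=7, q=9, a=1
  step 2: m=2, q=6, a=1
  step 3: m=4, q=7, a=1
  step 4: m=3, q=7, a=1
  step 5: m=4, q=6, a=1
  step 6: m=2, q=9, a=1
  step 7: m=7, q=1, a=14
a_7 = 2*a_0 = 14, so the period closes here.
sqrt(58) = [7; 1, 1, 1, 1, 1, 1, 14]
Period length = 7

7


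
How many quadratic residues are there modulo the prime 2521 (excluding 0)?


For prime p, the number of non-zero quadratic residues is (p-1)/2.
= (2521-1)/2
= 1260

1260


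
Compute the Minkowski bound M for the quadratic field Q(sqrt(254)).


d = 254, d mod 4 = 2, so disc(K) = 4d = 1016; |disc(K)| = 1016
Real quadratic field, so n = 2, s = r2 = 0, r1 = 2
M = (n!/n^n) * (4/pi)^s * sqrt(|disc(K)|) = (2!/2^2) * (4/pi)^0 * sqrt(1016)
= 0.5 * 1.000000 * 31.874755
= 15.9374

15.9374


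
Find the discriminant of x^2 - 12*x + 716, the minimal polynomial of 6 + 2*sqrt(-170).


The element 6 + 2*sqrt(-170) has minimal polynomial:
x^2 - 12*x + 716
Discriminant = (-12)^2 - 4*(716)
= 144 - 2864
= -2720

-2720


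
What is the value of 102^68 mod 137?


p = 137 is prime and the exponent is (p-1)/2 = 68, so by Euler's criterion 102^68 = (102/137) = +1 or -1 mod 137.
Compute by square-and-multiply:
  68 = 64 + 4 (binary 1000100)
  Repeated squaring mod 137: 102^1 = 102, 102^2 = 129, 102^4 = 64, 102^8 = 123, 102^16 = 59, 102^32 = 56, 102^64 = 122
  102^68 = 102^64 * 102^4 = 122 * 64 mod 137
    122 * 64 = 7808 = 136 mod 137
  102^68 = 136 mod 137
Result 136 = p - 1 = -1 mod 137: 102 is a quadratic non-residue mod 137. As a residue in [0, p-1] the value is 136.
102^68 mod 137 = 136

136


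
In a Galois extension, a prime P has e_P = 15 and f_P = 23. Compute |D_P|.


|D_P| = e * f
= 15 * 23
= 345

345


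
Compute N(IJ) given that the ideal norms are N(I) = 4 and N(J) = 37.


N(IJ) = N(I) * N(J)
= 4 * 37
= 148

148


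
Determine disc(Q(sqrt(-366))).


For K = Q(sqrt(d)) with d squarefree: disc(K) = d if d = 1 mod 4, and disc(K) = 4d if d = 2 or 3 mod 4.
Here d = -366, and d mod 4 = 2.
d = 2 mod 4, not 1 (O_K = Z[sqrt(d)]), so disc(K) = 4d = 4 * (-366) = -1464

-1464


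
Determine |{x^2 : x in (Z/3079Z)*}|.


For prime p, the number of non-zero quadratic residues is (p-1)/2.
= (3079-1)/2
= 1539

1539


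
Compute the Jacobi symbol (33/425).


Compute (33/425) via quadratic reciprocity:
  reciprocity: (33/425) -> +(425/33)
  reduce: (29/33)
  reciprocity: (29/33) -> +(33/29)
  reduce: (4/29)
  pull out 2: (2/29) = -1  (since 29 mod 8 = 5)
  pull out 2: (2/29) = -1  (since 29 mod 8 = 5)
  (1/29) = 1
Product of signs = 1

1


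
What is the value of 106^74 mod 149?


p = 149 is prime and the exponent is (p-1)/2 = 74, so by Euler's criterion 106^74 = (106/149) = +1 or -1 mod 149.
Compute by square-and-multiply:
  74 = 64 + 8 + 2 (binary 1001010)
  Repeated squaring mod 149: 106^1 = 106, 106^2 = 61, 106^4 = 145, 106^8 = 16, 106^16 = 107, 106^32 = 125, 106^64 = 129
  106^74 = 106^64 * 106^8 * 106^2 = 129 * 16 * 61 mod 149
    129 * 16 = 2064 = 127 mod 149
    127 * 61 = 7747 = 148 mod 149
  106^74 = 148 mod 149
Result 148 = p - 1 = -1 mod 149: 106 is a quadratic non-residue mod 149. As a residue in [0, p-1] the value is 148.
106^74 mod 149 = 148

148


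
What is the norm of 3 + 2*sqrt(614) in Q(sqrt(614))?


N(a + b*sqrt(d)) = a^2 - d*b^2
= (3)^2 - (614)*(2)^2
= 9 - 2456
= -2447

-2447


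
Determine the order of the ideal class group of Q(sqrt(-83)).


K = Q(sqrt(-83)). d mod 4 = 1, so D = disc(K) = d = -83
h(K) equals the number of primitive reduced positive-definite forms (a, b, c) = a*x^2 + b*x*y + c*y^2 with b^2 - 4ac = D,
where reduced means |b| <= a <= c, with b >= 0 whenever |b| = a or a = c, and primitive means gcd(a, b, c) = 1.
Reduced forces 3a^2 <= |D| = 83, so 1 <= a <= 5; b must have the parity of D, and c = (b^2 - D)/(4a) must be an integer >= a.
Enumerate a = 1..5, b in [-a, a]:
  a=1: (1, 1, 21)  [1]
  a=2: none
  a=3: (3, -1, 7), (3, 1, 7)  [2]
  a=4..5: none
Total reduced forms: 1 + 2 = 3
h = 3

3


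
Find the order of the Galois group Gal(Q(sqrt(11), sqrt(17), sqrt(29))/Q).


The 3 square roots of distinct primes are multiplicatively independent over Q,
so [K:Q] = 2^3 and Gal(K/Q) is isomorphic to (Z/2Z)^3.
|Gal| = 2^3 = 8

8


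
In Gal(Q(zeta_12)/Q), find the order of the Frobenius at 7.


The Frobenius at p in Gal(Q(zeta_n)/Q) = (Z/nZ)* is the class of p, so its order is ord_12(7), the smallest k >= 1 with 7^k = 1 mod 12.
n = 12 = 2^2 * 3, phi(12) = 4; the order divides phi(n).
Divisors of 4: 1, 2, 4
Repeated squaring mod 12: 7^1 = 7, 7^2 = 1, 7^4 = 1
Test divisors in increasing order:
  k=1: 7^1 = 7 mod 12
  k=2: 7^2 = 1 mod 12  <- first divisor giving 1
Order = 2

2


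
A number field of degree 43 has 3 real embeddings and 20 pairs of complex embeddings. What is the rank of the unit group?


By Dirichlet's unit theorem:
rank = r1 + r2 - 1
= 3 + 20 - 1
= 22

22


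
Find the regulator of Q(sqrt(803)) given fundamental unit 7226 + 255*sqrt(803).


epsilon = 7226 + 255*sqrt(803)
= 14451.9999
R = ln(14451.9999)
= 9.5786

9.5786


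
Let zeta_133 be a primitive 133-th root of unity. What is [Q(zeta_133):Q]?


The degree equals Euler's totient phi(133).
133 = 7 * 19
phi(133) = 108

108


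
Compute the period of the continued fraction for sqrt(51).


Run the CF algorithm for sqrt(51).
a_0 = floor(sqrt(51)) = 7; set m_0=0, q_0=1.
Recurrence: m' = q*a - m,  q' = (d - m'^2)/q,  a' = floor((a_0 + m')/q').
  step 1: m=7, q=2, a=7
  step 2: m=7, q=1, a=14
a_2 = 2*a_0 = 14, so the period closes here.
sqrt(51) = [7; 7, 14]
Period length = 2

2


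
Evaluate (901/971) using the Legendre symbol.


p = 971 is prime, so compute (901/971) with the reciprocity algorithm (Jacobi-symbol steps: pull out 2s via (2/n), flip via reciprocity, reduce):
  reciprocity: (901/971) -> +(971/901)
  reduce: (70/901)
  pull out 2: (2/901) = -1  (since 901 mod 8 = 5)
  reciprocity: (35/901) -> +(901/35)
  reduce: (26/35)
  pull out 2: (2/35) = -1  (since 35 mod 8 = 3)
  reciprocity: (13/35) -> +(35/13)
  reduce: (9/13)
  reciprocity: (9/13) -> +(13/9)
  reduce: (4/9)
  pull out 2: (2/9) = +1  (since 9 mod 8 = 1)
  pull out 2: (2/9) = +1  (since 9 mod 8 = 1)
  (1/9) = 1
Product of signs = 1
(901/971) = 1

1


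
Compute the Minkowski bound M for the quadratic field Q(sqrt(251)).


d = 251, d mod 4 = 3, so disc(K) = 4d = 1004; |disc(K)| = 1004
Real quadratic field, so n = 2, s = r2 = 0, r1 = 2
M = (n!/n^n) * (4/pi)^s * sqrt(|disc(K)|) = (2!/2^2) * (4/pi)^0 * sqrt(1004)
= 0.5 * 1.000000 * 31.685959
= 15.8430

15.8430


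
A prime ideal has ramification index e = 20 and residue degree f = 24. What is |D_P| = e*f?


|D_P| = e * f
= 20 * 24
= 480

480


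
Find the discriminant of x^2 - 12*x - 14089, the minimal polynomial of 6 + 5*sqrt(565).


The element 6 + 5*sqrt(565) has minimal polynomial:
x^2 - 12*x - 14089
Discriminant = (-12)^2 - 4*(-14089)
= 144 + 56356
= 56500

56500


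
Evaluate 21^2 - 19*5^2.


x^2 - d*y^2
= 21^2 - 19*5^2
= 441 - 475
= -34

-34


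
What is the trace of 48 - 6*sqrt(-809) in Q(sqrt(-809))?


Tr(a + b*sqrt(d)) = (a + b*sqrt(d)) + (a - b*sqrt(d)) = 2a
= 2 * (48)
= 96

96


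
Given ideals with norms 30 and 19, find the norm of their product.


N(IJ) = N(I) * N(J)
= 30 * 19
= 570

570


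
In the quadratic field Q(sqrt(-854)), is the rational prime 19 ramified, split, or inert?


K = Q(sqrt(-854)). Since d mod 4 = 2, disc(K) = -3416.
Check p | disc: -3416 mod 19 = 4.
p does not divide disc. Compute Legendre symbol (d/p):
1^((19-1)/2) mod 19 = 1
(d/p) = 1, so p splits: (p) = P*P' with e=1, f=1, g=2.
Therefore p is split.

split


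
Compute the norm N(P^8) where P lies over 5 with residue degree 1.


N(P^a) = p^(a*f)
= 5^(8*1)
= 5^8
= 390625

390625


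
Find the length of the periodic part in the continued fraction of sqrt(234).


Run the CF algorithm for sqrt(234).
a_0 = floor(sqrt(234)) = 15; set m_0=0, q_0=1.
Recurrence: m' = q*a - m,  q' = (d - m'^2)/q,  a' = floor((a_0 + m')/q').
  step 1: m=15, q=9, a=3
  step 2: m=12, q=10, a=2
  step 3: m=8, q=17, a=1
  step 4: m=9, q=9, a=2
  step 5: m=9, q=17, a=1
  step 6: m=8, q=10, a=2
  step 7: m=12, q=9, a=3
  step 8: m=15, q=1, a=30
a_8 = 2*a_0 = 30, so the period closes here.
sqrt(234) = [15; 3, 2, 1, 2, 1, 2, 3, 30]
Period length = 8

8


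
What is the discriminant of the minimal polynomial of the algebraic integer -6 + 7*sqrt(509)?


The element -6 + 7*sqrt(509) has minimal polynomial:
x^2 + 12*x - 24905
Discriminant = (12)^2 - 4*(-24905)
= 144 + 99620
= 99764

99764


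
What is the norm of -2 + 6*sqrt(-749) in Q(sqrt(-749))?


N(a + b*sqrt(d)) = a^2 - d*b^2
= (-2)^2 - (-749)*(6)^2
= 4 + 26964
= 26968

26968


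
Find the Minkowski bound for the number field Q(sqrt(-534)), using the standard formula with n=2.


d = -534, d mod 4 = 2, so disc(K) = 4d = -2136; |disc(K)| = 2136
Imaginary quadratic field, so n = 2, s = r2 = 1, r1 = 0
M = (n!/n^n) * (4/pi)^s * sqrt(|disc(K)|) = (2!/2^2) * (4/pi)^1 * sqrt(2136)
= 0.5 * 1.273240 * 46.216880
= 29.4226

29.4226


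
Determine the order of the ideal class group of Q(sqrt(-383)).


K = Q(sqrt(-383)). d mod 4 = 1, so D = disc(K) = d = -383
h(K) equals the number of primitive reduced positive-definite forms (a, b, c) = a*x^2 + b*x*y + c*y^2 with b^2 - 4ac = D,
where reduced means |b| <= a <= c, with b >= 0 whenever |b| = a or a = c, and primitive means gcd(a, b, c) = 1.
Reduced forces 3a^2 <= |D| = 383, so 1 <= a <= 11; b must have the parity of D, and c = (b^2 - D)/(4a) must be an integer >= a.
Enumerate a = 1..11, b in [-a, a]:
  a=1: (1, 1, 96)  [1]
  a=2: (2, -1, 48), (2, 1, 48)  [2]
  a=3: (3, -1, 32), (3, 1, 32)  [2]
  a=4: (4, -1, 24), (4, 1, 24)  [2]
  a=5: none
  a=6: (6, -5, 17), (6, -1, 16), (6, 1, 16), (6, 5, 17)  [4]
  a=7: (7, -3, 14), (7, 3, 14)  [2]
  a=8: (8, -1, 12), (8, 1, 12)  [2]
  a=9: (9, -7, 12), (9, 7, 12)  [2]
  a=10..11: none
Total reduced forms: 1 + 2 + 2 + 2 + 4 + 2 + 2 + 2 = 17
h = 17

17


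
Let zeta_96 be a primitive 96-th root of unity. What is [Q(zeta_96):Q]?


The degree equals Euler's totient phi(96).
96 = 2^5 * 3
phi(96) = 32

32


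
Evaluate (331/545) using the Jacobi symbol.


Compute (331/545) via quadratic reciprocity:
  reciprocity: (331/545) -> +(545/331)
  reduce: (214/331)
  pull out 2: (2/331) = -1  (since 331 mod 8 = 3)
  reciprocity: (107/331) -> -(331/107)
  reduce: (10/107)
  pull out 2: (2/107) = -1  (since 107 mod 8 = 3)
  reciprocity: (5/107) -> +(107/5)
  reduce: (2/5)
  pull out 2: (2/5) = -1  (since 5 mod 8 = 5)
  (1/5) = 1
Product of signs = 1

1


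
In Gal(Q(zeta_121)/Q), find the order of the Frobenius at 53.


The Frobenius at p in Gal(Q(zeta_n)/Q) = (Z/nZ)* is the class of p, so its order is ord_121(53), the smallest k >= 1 with 53^k = 1 mod 121.
n = 121 = 11^2, phi(121) = 110; the order divides phi(n).
Divisors of 110: 1, 2, 5, 10, 11, 22, 55, 110
Repeated squaring mod 121: 53^1 = 53, 53^2 = 26, 53^4 = 71, 53^8 = 80, 53^16 = 108, 53^32 = 48, 53^64 = 5
Test divisors in increasing order:
  k=1: 53^1 = 53 mod 121
  k=2: 53^2 = 26 mod 121
  k=5: 53^5 = 71 * 53 = 12 mod 121
  k=10: 53^10 = 80 * 26 = 23 mod 121
  k=11: 53^11 = 80 * 26 * 53 = 9 mod 121
  k=22: 53^22 = 108 * 71 * 26 = 81 mod 121
  k=55: 53^55 = 48 * 108 * 71 * 26 * 53 = 1 mod 121  <- first divisor giving 1
Order = 55

55
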